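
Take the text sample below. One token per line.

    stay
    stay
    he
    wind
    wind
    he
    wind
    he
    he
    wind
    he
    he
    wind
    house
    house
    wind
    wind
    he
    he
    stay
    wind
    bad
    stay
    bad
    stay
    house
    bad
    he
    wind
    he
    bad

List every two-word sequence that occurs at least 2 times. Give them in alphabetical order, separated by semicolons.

bad stay; he he; he wind; wind he; wind wind

Bigram counts meeting the condition (at least 2 times):
  bad stay: 2
  he he: 3
  he wind: 5
  wind he: 5
  wind wind: 2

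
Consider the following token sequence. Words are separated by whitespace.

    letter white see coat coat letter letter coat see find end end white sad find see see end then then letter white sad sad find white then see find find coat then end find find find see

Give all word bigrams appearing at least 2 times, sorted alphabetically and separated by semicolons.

Bigram counts meeting the condition (at least 2 times):
  find find: 3
  find see: 2
  letter white: 2
  sad find: 2
  see find: 2
  white sad: 2

find find; find see; letter white; sad find; see find; white sad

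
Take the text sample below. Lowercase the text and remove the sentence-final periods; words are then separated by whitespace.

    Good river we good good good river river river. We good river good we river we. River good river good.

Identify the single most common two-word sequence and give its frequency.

"good river", 4 times

Bigram frequencies (highest first):
  good river: 4
  river we: 3
  river good: 3
  we good: 2
  good good: 2
  river river: 2
  … (2 more, each ≤ 2)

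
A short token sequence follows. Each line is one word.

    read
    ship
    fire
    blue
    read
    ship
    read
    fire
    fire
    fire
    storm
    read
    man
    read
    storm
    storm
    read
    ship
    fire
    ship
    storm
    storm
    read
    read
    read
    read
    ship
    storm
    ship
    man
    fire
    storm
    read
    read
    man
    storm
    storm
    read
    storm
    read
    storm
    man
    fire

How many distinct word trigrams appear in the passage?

34

43 tokens → 41 trigram windows in total.
Repeated trigrams (each contributes count−1 duplicates):
  storm storm read: 3
  fire storm read: 2
  read read read: 2
  read ship fire: 2
  storm read read: 2
  storm read storm: 2
7 duplicate windows → 41 − 7 = 34 distinct.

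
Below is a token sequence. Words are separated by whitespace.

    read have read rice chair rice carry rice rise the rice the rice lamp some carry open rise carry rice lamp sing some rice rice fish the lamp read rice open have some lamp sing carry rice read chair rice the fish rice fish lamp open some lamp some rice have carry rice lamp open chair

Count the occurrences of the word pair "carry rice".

4

Scanning the 55 overlapping bigram windows for "carry rice":
  position 7–8: carry rice
  position 19–20: carry rice
  position 36–37: carry rice
  position 52–53: carry rice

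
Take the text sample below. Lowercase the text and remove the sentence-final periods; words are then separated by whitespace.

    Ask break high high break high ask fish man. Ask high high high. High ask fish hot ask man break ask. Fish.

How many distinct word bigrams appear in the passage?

14

22 tokens → 21 bigram windows in total.
Repeated bigrams (each contributes count−1 duplicates):
  high high: 4
  ask fish: 3
  break high: 2
  high ask: 2
7 duplicate windows → 21 − 7 = 14 distinct.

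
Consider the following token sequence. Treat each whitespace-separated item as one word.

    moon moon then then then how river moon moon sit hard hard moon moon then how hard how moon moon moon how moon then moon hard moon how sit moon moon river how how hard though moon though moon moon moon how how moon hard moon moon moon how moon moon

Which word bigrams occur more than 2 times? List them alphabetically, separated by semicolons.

hard moon; how moon; moon how; moon moon; moon then

Bigram counts meeting the condition (more than 2 times):
  hard moon: 3
  how moon: 4
  moon how: 4
  moon moon: 11
  moon then: 3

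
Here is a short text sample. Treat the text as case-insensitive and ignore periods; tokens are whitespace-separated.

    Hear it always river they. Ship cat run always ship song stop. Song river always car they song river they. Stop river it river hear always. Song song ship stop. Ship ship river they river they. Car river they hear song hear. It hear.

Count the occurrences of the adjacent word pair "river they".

Scanning the 43 overlapping bigram windows for "river they":
  position 4–5: river they
  position 19–20: river they
  position 33–34: river they
  position 35–36: river they
  position 38–39: river they

5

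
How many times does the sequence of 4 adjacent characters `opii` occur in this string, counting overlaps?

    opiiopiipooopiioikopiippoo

Sliding a length-4 window over the 26 characters (23 positions):
  position 1–4: opii
  position 5–8: opii
  position 12–15: opii
  position 19–22: opii

4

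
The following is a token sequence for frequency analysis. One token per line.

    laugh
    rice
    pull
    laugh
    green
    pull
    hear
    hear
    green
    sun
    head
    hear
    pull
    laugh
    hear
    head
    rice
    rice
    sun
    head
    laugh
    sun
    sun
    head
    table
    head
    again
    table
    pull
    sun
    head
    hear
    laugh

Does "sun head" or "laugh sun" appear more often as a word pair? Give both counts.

"sun head": 4 occurrences
"laugh sun": 1 occurrence

"sun head" (4 vs 1)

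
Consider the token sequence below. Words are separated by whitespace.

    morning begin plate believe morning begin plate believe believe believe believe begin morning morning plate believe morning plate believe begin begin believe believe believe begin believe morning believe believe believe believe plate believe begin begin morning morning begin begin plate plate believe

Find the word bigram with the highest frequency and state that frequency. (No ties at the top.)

Bigram frequencies (highest first):
  believe believe: 8
  plate believe: 6
  believe begin: 4
  morning begin: 3
  begin plate: 3
  believe morning: 3
  … (8 more, each ≤ 3)

"believe believe", 8 times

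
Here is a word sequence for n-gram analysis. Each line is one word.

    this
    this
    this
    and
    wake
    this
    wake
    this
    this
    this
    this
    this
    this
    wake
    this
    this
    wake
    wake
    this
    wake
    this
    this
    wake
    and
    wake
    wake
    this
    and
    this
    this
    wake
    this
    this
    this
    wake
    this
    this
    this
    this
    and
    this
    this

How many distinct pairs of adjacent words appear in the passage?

42 tokens → 41 bigram windows in total.
Repeated bigrams (each contributes count−1 duplicates):
  this this: 16
  wake this: 8
  this wake: 7
  this and: 3
  and this: 2
  and wake: 2
  wake wake: 2
33 duplicate windows → 41 − 33 = 8 distinct.

8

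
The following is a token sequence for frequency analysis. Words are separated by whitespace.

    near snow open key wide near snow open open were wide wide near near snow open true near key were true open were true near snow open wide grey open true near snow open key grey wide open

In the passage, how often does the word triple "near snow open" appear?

Scanning the 36 overlapping trigram windows for "near snow open":
  position 1–3: near snow open
  position 6–8: near snow open
  position 14–16: near snow open
  position 25–27: near snow open
  position 32–34: near snow open

5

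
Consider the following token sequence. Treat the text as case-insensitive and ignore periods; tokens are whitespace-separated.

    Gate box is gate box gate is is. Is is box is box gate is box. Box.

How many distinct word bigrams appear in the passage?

8

17 tokens → 16 bigram windows in total.
Repeated bigrams (each contributes count−1 duplicates):
  is box: 3
  is is: 3
  box gate: 2
  box is: 2
  gate box: 2
  gate is: 2
8 duplicate windows → 16 − 8 = 8 distinct.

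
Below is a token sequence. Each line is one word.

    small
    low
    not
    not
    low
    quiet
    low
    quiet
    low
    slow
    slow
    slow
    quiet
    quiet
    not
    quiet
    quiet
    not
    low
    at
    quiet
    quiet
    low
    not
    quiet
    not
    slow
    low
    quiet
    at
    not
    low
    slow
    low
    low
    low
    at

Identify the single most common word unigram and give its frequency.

"low", 11 times

Unigram frequencies (highest first):
  low: 11
  quiet: 10
  not: 7
  slow: 5
  at: 3
  small: 1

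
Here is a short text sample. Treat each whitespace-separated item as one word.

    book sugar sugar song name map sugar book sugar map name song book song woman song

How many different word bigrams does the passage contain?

16 tokens → 15 bigram windows in total.
Repeated bigrams (each contributes count−1 duplicates):
  book sugar: 2
1 duplicate windows → 15 − 1 = 14 distinct.

14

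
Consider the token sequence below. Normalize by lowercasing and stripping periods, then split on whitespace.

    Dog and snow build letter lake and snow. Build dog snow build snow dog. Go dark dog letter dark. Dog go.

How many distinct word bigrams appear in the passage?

21 tokens → 20 bigram windows in total.
Repeated bigrams (each contributes count−1 duplicates):
  snow build: 3
  and snow: 2
  dark dog: 2
  dog go: 2
5 duplicate windows → 20 − 5 = 15 distinct.

15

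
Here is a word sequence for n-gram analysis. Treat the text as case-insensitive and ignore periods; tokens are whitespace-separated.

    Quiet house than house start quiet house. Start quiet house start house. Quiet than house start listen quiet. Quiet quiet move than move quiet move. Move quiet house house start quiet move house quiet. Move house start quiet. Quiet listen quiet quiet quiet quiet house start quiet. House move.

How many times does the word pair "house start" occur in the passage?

7

Scanning the 48 overlapping bigram windows for "house start":
  position 4–5: house start
  position 7–8: house start
  position 10–11: house start
  position 15–16: house start
  position 29–30: house start
  position 36–37: house start
  position 45–46: house start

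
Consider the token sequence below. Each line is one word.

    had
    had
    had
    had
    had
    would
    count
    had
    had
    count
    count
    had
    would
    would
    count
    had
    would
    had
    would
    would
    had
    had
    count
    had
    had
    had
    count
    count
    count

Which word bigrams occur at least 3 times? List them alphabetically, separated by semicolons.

count count; count had; had count; had had; had would

Bigram counts meeting the condition (at least 3 times):
  count count: 3
  count had: 4
  had count: 3
  had had: 8
  had would: 4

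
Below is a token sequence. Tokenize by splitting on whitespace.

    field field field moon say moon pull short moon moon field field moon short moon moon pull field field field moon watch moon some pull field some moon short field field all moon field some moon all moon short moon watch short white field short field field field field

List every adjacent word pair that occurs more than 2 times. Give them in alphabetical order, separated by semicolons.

field field; field moon; moon short; short moon

Bigram counts meeting the condition (more than 2 times):
  field field: 9
  field moon: 3
  moon short: 3
  short moon: 3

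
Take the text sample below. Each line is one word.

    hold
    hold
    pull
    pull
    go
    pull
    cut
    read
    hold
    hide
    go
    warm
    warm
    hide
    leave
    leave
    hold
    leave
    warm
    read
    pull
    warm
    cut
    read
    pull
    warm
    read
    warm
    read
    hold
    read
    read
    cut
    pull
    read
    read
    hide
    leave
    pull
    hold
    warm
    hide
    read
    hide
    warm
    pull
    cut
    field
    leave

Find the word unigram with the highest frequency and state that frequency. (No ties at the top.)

"read", 10 times

Unigram frequencies (highest first):
  read: 10
  pull: 8
  warm: 8
  hold: 6
  hide: 5
  leave: 5
  … (3 more, each ≤ 4)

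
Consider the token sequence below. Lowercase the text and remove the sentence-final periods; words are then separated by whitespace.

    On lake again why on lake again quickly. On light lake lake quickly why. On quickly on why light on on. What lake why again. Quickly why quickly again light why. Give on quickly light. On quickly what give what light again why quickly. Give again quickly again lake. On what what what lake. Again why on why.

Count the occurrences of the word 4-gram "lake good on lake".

0

Scanning the 55 overlapping 4-gram windows for "lake good on lake":
  (none found)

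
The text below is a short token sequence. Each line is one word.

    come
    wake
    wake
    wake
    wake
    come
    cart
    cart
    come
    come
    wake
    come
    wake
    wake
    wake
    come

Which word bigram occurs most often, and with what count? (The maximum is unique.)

"wake wake", 5 times

Bigram frequencies (highest first):
  wake wake: 5
  come wake: 3
  wake come: 3
  come cart: 1
  cart cart: 1
  cart come: 1
  … (1 more, each ≤ 1)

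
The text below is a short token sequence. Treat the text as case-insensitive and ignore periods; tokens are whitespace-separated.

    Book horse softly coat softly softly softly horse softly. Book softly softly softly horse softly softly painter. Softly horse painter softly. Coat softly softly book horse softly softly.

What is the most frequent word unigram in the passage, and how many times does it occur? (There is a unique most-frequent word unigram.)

Unigram frequencies (highest first):
  softly: 16
  horse: 5
  book: 3
  coat: 2
  painter: 2

"softly", 16 times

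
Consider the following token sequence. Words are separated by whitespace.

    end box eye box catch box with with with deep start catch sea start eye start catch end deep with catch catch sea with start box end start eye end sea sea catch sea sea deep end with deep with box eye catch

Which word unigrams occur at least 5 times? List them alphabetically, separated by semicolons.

box; catch; end; sea; start; with

Unigram counts meeting the condition (at least 5 times):
  box: 5
  catch: 7
  end: 5
  sea: 6
  start: 5
  with: 7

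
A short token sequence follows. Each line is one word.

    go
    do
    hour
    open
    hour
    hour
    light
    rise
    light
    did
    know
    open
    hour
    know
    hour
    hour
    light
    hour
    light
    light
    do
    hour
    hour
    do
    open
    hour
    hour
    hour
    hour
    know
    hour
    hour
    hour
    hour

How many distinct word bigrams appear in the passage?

34 tokens → 33 bigram windows in total.
Repeated bigrams (each contributes count−1 duplicates):
  hour hour: 9
  hour light: 3
  open hour: 3
  do hour: 2
  hour know: 2
  know hour: 2
15 duplicate windows → 33 − 15 = 18 distinct.

18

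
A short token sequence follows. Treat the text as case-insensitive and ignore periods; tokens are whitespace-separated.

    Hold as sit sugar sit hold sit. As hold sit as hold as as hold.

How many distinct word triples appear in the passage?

15 tokens → 13 trigram windows in total.
Repeated trigrams (each contributes count−1 duplicates):
  hold sit as: 2
  sit as hold: 2
2 duplicate windows → 13 − 2 = 11 distinct.

11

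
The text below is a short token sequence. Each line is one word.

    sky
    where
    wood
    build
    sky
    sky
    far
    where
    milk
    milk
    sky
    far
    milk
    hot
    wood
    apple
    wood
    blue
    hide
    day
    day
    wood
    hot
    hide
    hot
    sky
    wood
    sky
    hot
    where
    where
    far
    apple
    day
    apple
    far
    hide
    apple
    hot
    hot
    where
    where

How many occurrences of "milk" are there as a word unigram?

3

Scanning the 42 tokens for "milk":
  position 9: milk
  position 10: milk
  position 13: milk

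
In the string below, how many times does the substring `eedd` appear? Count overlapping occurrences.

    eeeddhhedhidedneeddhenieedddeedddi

4

Sliding a length-4 window over the 34 characters (31 positions):
  position 2–5: eedd
  position 16–19: eedd
  position 24–27: eedd
  position 29–32: eedd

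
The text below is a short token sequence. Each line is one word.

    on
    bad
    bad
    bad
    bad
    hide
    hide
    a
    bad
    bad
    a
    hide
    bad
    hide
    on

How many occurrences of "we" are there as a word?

0

Scanning the 15 tokens for "we":
  (none found)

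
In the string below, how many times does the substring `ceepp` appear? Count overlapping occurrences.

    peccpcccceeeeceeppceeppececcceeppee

3

Sliding a length-5 window over the 35 characters (31 positions):
  position 14–18: ceepp
  position 19–23: ceepp
  position 29–33: ceepp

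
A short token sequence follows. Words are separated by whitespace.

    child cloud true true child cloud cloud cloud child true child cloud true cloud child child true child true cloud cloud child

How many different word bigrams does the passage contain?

22 tokens → 21 bigram windows in total.
Repeated bigrams (each contributes count−1 duplicates):
  child cloud: 3
  child true: 3
  cloud child: 3
  cloud cloud: 3
  true child: 3
  cloud true: 2
  true cloud: 2
12 duplicate windows → 21 − 12 = 9 distinct.

9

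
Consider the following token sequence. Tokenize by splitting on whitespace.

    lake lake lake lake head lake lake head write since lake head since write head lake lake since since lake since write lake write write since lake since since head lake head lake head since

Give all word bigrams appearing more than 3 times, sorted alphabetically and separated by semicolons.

Bigram counts meeting the condition (more than 3 times):
  head lake: 4
  lake head: 5
  lake lake: 5

head lake; lake head; lake lake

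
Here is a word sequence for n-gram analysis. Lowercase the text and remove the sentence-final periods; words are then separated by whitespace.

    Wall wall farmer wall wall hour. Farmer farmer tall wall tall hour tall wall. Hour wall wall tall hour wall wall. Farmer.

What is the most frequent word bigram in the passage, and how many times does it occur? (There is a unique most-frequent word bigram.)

Bigram frequencies (highest first):
  wall wall: 4
  wall farmer: 2
  wall hour: 2
  tall wall: 2
  wall tall: 2
  tall hour: 2
  … (6 more, each ≤ 2)

"wall wall", 4 times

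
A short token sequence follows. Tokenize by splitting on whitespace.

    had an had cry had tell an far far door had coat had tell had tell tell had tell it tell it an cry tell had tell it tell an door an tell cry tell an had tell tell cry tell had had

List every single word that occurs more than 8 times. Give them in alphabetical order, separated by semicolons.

had; tell

Unigram counts meeting the condition (more than 8 times):
  had: 11
  tell: 14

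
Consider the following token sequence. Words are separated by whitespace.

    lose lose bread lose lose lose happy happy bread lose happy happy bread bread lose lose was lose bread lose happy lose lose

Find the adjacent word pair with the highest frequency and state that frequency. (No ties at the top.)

Bigram frequencies (highest first):
  lose lose: 5
  bread lose: 4
  lose happy: 3
  lose bread: 2
  happy happy: 2
  happy bread: 2
  … (4 more, each ≤ 1)

"lose lose", 5 times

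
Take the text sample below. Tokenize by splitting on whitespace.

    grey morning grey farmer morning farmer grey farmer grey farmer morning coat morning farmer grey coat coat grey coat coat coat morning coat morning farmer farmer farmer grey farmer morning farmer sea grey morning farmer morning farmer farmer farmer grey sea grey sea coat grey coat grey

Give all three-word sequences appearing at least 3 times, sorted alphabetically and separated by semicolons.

Trigram counts meeting the condition (at least 3 times):
  farmer grey farmer: 3
  farmer morning farmer: 3
  grey farmer morning: 3

farmer grey farmer; farmer morning farmer; grey farmer morning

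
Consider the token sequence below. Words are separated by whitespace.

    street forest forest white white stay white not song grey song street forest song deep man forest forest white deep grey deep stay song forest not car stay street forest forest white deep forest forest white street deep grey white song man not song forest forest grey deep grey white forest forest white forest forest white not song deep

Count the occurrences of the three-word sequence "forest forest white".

Scanning the 57 overlapping trigram windows for "forest forest white":
  position 2–4: forest forest white
  position 17–19: forest forest white
  position 30–32: forest forest white
  position 34–36: forest forest white
  position 51–53: forest forest white
  position 54–56: forest forest white

6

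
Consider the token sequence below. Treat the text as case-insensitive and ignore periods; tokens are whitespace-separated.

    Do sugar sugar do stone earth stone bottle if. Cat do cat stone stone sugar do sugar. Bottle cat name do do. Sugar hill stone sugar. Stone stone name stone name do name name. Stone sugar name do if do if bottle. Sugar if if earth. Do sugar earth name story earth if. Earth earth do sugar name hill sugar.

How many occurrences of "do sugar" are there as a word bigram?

5

Scanning the 59 overlapping bigram windows for "do sugar":
  position 1–2: do sugar
  position 16–17: do sugar
  position 22–23: do sugar
  position 47–48: do sugar
  position 56–57: do sugar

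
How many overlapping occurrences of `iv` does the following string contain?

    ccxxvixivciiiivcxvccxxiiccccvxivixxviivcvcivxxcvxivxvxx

Sliding a length-2 window over the 55 characters (54 positions):
  position 8–9: iv
  position 14–15: iv
  position 31–32: iv
  position 38–39: iv
  position 43–44: iv
  position 50–51: iv

6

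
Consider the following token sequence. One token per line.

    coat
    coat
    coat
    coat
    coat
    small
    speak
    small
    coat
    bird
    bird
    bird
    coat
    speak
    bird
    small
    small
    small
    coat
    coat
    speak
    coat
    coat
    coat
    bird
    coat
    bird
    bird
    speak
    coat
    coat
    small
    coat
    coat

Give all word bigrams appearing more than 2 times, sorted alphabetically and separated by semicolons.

bird bird; coat bird; coat coat; small coat

Bigram counts meeting the condition (more than 2 times):
  bird bird: 3
  coat bird: 3
  coat coat: 9
  small coat: 3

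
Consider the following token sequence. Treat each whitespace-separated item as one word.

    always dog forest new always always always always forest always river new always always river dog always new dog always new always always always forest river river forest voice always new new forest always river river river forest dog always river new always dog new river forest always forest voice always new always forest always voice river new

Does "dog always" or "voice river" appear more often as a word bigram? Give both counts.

"dog always" (3 vs 1)

"dog always": 3 occurrences
"voice river": 1 occurrence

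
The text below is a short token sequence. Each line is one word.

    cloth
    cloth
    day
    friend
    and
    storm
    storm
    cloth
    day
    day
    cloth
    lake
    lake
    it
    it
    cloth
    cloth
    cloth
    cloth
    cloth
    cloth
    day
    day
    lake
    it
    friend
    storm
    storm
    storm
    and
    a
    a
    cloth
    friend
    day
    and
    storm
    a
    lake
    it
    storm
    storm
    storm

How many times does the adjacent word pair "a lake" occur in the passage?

Scanning the 42 overlapping bigram windows for "a lake":
  position 38–39: a lake

1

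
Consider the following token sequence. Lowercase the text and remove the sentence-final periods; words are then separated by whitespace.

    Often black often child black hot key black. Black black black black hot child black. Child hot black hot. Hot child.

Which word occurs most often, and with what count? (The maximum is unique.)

Unigram frequencies (highest first):
  black: 9
  hot: 5
  child: 4
  often: 2
  key: 1

"black", 9 times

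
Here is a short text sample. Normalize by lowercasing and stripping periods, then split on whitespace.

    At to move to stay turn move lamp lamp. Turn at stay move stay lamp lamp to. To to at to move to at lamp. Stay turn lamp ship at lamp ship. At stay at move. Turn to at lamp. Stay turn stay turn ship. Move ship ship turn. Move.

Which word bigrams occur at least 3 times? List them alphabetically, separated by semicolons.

Bigram counts meeting the condition (at least 3 times):
  at lamp: 3
  stay turn: 4
  to at: 3

at lamp; stay turn; to at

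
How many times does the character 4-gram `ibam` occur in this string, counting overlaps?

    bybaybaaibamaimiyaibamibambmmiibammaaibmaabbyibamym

5

Sliding a length-4 window over the 51 characters (48 positions):
  position 9–12: ibam
  position 19–22: ibam
  position 23–26: ibam
  position 31–34: ibam
  position 46–49: ibam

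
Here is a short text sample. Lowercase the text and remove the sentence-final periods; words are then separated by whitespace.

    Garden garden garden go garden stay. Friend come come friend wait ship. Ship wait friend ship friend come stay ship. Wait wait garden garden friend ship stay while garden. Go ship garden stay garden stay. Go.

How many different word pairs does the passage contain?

27

36 tokens → 35 bigram windows in total.
Repeated bigrams (each contributes count−1 duplicates):
  garden garden: 3
  garden stay: 3
  friend come: 2
  friend ship: 2
  garden go: 2
  ship wait: 2
8 duplicate windows → 35 − 8 = 27 distinct.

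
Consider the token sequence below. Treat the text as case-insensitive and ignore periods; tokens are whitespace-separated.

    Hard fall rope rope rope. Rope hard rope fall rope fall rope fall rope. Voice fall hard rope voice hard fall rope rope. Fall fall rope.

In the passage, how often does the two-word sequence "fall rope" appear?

6

Scanning the 25 overlapping bigram windows for "fall rope":
  position 2–3: fall rope
  position 9–10: fall rope
  position 11–12: fall rope
  position 13–14: fall rope
  position 21–22: fall rope
  position 25–26: fall rope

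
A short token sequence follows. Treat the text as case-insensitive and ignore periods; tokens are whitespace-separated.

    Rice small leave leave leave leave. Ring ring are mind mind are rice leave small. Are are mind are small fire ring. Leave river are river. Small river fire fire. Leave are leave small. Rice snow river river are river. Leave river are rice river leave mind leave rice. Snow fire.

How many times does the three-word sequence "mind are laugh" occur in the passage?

Scanning the 49 overlapping trigram windows for "mind are laugh":
  (none found)

0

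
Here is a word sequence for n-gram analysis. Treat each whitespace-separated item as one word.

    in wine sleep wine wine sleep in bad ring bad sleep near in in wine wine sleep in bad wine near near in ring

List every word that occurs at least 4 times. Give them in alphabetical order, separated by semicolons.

in; sleep; wine

Unigram counts meeting the condition (at least 4 times):
  in: 6
  sleep: 4
  wine: 6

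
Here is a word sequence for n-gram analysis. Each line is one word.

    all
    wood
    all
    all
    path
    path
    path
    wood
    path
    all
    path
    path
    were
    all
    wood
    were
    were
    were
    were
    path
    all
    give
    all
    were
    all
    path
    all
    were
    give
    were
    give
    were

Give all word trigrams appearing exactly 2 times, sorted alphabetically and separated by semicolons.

Trigram counts meeting the condition (exactly 2 times):
  all path path: 2
  were give were: 2
  were were were: 2

all path path; were give were; were were were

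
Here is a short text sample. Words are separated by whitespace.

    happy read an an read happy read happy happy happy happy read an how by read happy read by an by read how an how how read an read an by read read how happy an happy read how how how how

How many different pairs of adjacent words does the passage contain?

42 tokens → 41 bigram windows in total.
Repeated bigrams (each contributes count−1 duplicates):
  happy read: 5
  how how: 4
  read an: 4
  by read: 3
  happy happy: 3
  read happy: 3
  read how: 3
  an by: 2
  … (2 more repeated)
21 duplicate windows → 41 − 21 = 20 distinct.

20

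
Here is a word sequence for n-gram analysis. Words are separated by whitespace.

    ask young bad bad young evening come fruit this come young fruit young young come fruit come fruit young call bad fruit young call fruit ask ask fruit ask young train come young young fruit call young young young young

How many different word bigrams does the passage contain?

40 tokens → 39 bigram windows in total.
Repeated bigrams (each contributes count−1 duplicates):
  young young: 5
  come fruit: 3
  fruit young: 3
  ask young: 2
  come young: 2
  fruit ask: 2
  young call: 2
  young fruit: 2
13 duplicate windows → 39 − 13 = 26 distinct.

26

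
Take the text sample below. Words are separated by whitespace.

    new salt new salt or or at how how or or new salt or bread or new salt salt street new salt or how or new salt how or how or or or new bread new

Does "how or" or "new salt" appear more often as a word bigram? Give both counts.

"how or": 4 occurrences
"new salt": 6 occurrences

"new salt" (6 vs 4)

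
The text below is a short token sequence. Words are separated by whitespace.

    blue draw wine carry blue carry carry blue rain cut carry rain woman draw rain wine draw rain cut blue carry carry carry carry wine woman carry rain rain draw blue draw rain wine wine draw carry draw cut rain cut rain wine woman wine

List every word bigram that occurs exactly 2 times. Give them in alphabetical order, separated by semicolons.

Bigram counts meeting the condition (exactly 2 times):
  blue carry: 2
  blue draw: 2
  carry blue: 2
  carry rain: 2
  cut rain: 2
  wine draw: 2
  wine woman: 2

blue carry; blue draw; carry blue; carry rain; cut rain; wine draw; wine woman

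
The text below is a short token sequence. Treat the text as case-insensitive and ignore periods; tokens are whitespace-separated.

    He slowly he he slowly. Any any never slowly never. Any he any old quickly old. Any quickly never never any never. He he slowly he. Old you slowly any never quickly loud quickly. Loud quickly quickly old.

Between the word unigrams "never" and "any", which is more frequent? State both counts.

"any" (7 vs 6)

"never": 6 occurrences
"any": 7 occurrences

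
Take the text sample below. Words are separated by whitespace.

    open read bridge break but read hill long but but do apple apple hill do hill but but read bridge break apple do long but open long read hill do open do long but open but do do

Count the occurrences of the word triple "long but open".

Scanning the 36 overlapping trigram windows for "long but open":
  position 24–26: long but open
  position 33–35: long but open

2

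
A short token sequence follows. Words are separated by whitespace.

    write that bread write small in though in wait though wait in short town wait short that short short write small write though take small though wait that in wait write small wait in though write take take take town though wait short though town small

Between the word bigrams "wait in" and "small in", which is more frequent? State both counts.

"wait in": 2 occurrences
"small in": 1 occurrence

"wait in" (2 vs 1)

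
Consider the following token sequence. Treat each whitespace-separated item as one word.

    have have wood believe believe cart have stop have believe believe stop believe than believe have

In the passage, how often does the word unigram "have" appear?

Scanning the 16 tokens for "have":
  position 1: have
  position 2: have
  position 7: have
  position 9: have
  position 16: have

5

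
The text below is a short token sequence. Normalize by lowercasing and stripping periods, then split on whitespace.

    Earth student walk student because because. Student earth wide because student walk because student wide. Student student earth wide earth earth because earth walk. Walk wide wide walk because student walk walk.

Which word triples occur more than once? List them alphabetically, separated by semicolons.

Trigram counts meeting the condition (more than once):
  because student walk: 2
  student earth wide: 2
  walk because student: 2

because student walk; student earth wide; walk because student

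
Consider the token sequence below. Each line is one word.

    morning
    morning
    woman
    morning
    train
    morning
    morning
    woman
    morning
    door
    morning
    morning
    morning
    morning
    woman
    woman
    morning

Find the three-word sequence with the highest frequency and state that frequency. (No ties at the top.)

"morning morning woman", 3 times

Trigram frequencies (highest first):
  morning morning woman: 3
  morning woman morning: 2
  morning morning morning: 2
  woman morning train: 1
  morning train morning: 1
  train morning morning: 1
  … (5 more, each ≤ 1)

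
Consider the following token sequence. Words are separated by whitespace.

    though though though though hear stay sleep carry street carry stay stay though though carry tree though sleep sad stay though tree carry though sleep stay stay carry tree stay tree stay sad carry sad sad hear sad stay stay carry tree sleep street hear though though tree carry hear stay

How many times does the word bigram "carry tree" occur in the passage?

3

Scanning the 50 overlapping bigram windows for "carry tree":
  position 15–16: carry tree
  position 28–29: carry tree
  position 41–42: carry tree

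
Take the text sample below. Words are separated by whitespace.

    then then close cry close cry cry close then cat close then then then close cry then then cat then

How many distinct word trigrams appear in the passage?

16

20 tokens → 18 trigram windows in total.
Repeated trigrams (each contributes count−1 duplicates):
  then close cry: 2
  then then close: 2
2 duplicate windows → 18 − 2 = 16 distinct.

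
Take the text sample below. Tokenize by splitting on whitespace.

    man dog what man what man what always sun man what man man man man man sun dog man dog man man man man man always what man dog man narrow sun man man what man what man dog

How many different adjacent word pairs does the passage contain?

39 tokens → 38 bigram windows in total.
Repeated bigrams (each contributes count−1 duplicates):
  man man: 9
  what man: 6
  man what: 5
  man dog: 4
  dog man: 3
  sun man: 2
23 duplicate windows → 38 − 23 = 15 distinct.

15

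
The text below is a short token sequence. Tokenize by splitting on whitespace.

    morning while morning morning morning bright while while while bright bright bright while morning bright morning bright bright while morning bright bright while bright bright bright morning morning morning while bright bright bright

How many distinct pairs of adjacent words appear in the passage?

9

33 tokens → 32 bigram windows in total.
Repeated bigrams (each contributes count−1 duplicates):
  bright bright: 8
  bright while: 4
  morning bright: 4
  morning morning: 4
  while bright: 3
  while morning: 3
  bright morning: 2
  morning while: 2
  … (1 more repeated)
23 duplicate windows → 32 − 23 = 9 distinct.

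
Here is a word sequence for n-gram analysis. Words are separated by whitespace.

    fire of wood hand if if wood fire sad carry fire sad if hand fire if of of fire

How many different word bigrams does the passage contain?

17

19 tokens → 18 bigram windows in total.
Repeated bigrams (each contributes count−1 duplicates):
  fire sad: 2
1 duplicate windows → 18 − 1 = 17 distinct.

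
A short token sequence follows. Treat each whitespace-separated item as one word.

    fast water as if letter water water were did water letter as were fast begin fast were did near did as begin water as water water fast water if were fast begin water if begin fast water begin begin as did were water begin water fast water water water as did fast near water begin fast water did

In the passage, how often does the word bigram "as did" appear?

Scanning the 57 overlapping bigram windows for "as did":
  position 40–41: as did
  position 50–51: as did

2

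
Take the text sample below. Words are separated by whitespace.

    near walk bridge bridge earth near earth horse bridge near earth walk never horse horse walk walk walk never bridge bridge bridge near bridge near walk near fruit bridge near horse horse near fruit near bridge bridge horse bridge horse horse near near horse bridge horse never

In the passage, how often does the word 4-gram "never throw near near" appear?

0

Scanning the 44 overlapping 4-gram windows for "never throw near near":
  (none found)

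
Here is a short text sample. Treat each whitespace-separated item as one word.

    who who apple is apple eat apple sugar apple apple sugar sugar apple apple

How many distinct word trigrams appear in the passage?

11

14 tokens → 12 trigram windows in total.
Repeated trigrams (each contributes count−1 duplicates):
  sugar apple apple: 2
1 duplicate windows → 12 − 1 = 11 distinct.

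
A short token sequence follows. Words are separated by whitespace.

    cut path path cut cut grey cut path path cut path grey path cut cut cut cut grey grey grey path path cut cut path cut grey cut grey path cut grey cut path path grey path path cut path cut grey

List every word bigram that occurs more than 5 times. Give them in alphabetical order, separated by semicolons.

cut grey; cut path; path cut

Bigram counts meeting the condition (more than 5 times):
  cut grey: 6
  cut path: 6
  path cut: 8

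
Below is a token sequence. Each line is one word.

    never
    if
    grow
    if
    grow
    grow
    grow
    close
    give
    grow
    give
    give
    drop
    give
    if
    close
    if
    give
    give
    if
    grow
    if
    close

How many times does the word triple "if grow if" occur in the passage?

2

Scanning the 21 overlapping trigram windows for "if grow if":
  position 2–4: if grow if
  position 20–22: if grow if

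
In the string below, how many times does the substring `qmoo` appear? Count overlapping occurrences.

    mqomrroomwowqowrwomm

Sliding a length-4 window over the 20 characters (17 positions):
  (no match at any position)

0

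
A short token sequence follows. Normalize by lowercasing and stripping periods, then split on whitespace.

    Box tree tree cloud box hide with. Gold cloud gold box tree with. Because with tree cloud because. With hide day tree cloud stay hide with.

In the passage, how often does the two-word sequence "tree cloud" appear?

3

Scanning the 25 overlapping bigram windows for "tree cloud":
  position 3–4: tree cloud
  position 16–17: tree cloud
  position 22–23: tree cloud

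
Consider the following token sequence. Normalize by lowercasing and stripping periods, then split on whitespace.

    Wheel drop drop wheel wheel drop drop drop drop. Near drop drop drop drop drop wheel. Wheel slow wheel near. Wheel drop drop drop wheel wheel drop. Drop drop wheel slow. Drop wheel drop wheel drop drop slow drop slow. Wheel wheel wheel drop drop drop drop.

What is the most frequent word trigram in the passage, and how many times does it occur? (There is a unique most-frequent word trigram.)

Trigram frequencies (highest first):
  drop drop drop: 9
  wheel drop drop: 6
  drop drop wheel: 4
  drop wheel wheel: 3
  wheel wheel drop: 3
  drop wheel drop: 2
  … (18 more, each ≤ 1)

"drop drop drop", 9 times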